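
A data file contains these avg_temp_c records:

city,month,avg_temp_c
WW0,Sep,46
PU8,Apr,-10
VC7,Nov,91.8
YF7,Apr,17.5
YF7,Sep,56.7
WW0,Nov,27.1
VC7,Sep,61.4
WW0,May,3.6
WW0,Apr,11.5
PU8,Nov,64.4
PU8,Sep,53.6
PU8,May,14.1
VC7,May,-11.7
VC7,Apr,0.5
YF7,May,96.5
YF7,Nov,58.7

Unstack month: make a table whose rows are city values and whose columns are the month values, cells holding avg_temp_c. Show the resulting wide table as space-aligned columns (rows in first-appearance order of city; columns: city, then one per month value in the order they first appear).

city  Sep   Apr   Nov   May  
WW0   46    11.5  27.1  3.6  
PU8   53.6  -10   64.4  14.1 
VC7   61.4  0.5   91.8  -11.7
YF7   56.7  17.5  58.7  96.5 

Columns: city plus the 4 distinct month values (Sep, Apr, Nov, May).
For example, row WW0 column Sep takes avg_temp_c=46 from the long row (WW0, Sep).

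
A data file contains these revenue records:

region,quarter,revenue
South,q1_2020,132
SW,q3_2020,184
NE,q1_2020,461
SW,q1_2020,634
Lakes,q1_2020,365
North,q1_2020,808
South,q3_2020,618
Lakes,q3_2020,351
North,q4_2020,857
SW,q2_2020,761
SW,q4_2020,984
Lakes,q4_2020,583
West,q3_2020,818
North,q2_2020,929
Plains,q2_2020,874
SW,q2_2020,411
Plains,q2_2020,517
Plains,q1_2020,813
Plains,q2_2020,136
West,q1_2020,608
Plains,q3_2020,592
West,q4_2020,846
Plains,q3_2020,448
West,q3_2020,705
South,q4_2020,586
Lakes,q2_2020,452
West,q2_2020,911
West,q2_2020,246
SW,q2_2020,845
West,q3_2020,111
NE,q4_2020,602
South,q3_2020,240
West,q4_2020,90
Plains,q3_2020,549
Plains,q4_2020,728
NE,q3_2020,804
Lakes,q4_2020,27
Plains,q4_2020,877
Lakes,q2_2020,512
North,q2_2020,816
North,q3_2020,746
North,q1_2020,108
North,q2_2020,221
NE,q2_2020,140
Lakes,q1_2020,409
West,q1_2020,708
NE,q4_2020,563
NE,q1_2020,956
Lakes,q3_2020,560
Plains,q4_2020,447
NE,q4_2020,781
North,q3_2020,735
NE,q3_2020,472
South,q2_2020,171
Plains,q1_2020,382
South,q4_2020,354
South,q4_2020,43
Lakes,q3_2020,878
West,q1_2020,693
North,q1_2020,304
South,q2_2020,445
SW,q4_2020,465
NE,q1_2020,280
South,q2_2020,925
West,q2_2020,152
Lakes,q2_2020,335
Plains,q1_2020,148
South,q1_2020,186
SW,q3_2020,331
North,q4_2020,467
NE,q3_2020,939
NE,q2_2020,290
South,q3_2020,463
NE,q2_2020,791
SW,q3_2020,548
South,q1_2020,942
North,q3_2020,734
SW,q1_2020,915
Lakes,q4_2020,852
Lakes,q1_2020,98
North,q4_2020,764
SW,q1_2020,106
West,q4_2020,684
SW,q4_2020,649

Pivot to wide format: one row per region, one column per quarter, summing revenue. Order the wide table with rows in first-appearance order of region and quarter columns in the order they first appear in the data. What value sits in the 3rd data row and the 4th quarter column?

With rows in first-appearance order of region, row 3 is region=NE. quarter columns in first-appearance order: q1_2020, q3_2020, q4_2020, q2_2020; column 4 is q2_2020.
Long rows with region=NE, quarter=q2_2020: 140 + 290 + 791 = 1221.

1221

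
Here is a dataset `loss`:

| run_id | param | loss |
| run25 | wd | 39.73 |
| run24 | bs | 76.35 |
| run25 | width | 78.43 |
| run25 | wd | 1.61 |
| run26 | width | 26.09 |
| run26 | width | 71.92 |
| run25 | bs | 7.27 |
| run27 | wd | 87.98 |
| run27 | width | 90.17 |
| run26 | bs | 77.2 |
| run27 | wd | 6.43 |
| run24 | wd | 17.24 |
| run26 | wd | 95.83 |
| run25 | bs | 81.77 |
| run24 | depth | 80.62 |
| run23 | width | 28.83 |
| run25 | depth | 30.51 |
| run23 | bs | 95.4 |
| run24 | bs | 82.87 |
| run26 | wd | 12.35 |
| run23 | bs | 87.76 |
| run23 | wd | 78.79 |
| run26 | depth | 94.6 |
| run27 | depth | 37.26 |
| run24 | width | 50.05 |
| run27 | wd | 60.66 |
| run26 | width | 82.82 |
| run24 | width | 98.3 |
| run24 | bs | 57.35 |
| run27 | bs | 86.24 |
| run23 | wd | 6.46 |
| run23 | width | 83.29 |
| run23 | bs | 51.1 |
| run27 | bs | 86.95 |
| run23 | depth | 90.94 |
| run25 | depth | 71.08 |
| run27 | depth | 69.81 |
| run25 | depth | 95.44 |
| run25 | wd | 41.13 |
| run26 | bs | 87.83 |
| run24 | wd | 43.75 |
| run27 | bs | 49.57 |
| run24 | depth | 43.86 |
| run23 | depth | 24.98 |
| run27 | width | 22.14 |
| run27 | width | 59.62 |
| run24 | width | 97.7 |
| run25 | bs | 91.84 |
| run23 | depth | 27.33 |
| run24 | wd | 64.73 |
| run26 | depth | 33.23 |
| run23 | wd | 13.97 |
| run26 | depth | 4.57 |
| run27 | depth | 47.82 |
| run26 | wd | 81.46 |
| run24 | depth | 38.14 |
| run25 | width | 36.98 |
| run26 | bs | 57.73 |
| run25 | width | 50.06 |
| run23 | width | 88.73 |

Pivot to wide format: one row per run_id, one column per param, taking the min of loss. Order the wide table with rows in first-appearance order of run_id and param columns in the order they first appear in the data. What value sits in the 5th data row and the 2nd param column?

51.1

With rows in first-appearance order of run_id, row 5 is run_id=run23. param columns in first-appearance order: wd, bs, width, depth; column 2 is bs.
Long rows with run_id=run23, param=bs: min(95.4, 87.76, 51.1) = 51.1.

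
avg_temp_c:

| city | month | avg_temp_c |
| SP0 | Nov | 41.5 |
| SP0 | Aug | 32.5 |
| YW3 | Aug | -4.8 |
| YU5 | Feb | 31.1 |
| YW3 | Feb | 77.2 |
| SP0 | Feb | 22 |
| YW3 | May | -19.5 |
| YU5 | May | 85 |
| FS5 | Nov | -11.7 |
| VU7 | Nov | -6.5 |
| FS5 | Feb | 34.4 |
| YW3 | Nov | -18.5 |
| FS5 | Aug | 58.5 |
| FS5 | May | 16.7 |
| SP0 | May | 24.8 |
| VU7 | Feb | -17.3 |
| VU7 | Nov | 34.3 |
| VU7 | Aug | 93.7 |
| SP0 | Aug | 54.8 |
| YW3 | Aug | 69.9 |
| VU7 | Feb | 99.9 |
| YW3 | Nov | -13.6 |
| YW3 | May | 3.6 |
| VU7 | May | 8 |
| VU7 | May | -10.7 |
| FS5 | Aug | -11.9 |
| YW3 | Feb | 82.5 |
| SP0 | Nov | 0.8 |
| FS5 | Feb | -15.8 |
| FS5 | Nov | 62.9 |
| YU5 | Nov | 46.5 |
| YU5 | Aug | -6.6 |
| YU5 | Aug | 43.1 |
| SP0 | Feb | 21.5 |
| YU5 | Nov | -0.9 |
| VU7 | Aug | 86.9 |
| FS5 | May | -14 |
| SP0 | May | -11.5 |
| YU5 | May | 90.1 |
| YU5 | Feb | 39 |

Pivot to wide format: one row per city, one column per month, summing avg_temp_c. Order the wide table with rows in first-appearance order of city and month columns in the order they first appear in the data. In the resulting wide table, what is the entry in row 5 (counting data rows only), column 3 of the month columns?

82.6

With rows in first-appearance order of city, row 5 is city=VU7. month columns in first-appearance order: Nov, Aug, Feb, May; column 3 is Feb.
Long rows with city=VU7, month=Feb: -17.3 + 99.9 = 82.6.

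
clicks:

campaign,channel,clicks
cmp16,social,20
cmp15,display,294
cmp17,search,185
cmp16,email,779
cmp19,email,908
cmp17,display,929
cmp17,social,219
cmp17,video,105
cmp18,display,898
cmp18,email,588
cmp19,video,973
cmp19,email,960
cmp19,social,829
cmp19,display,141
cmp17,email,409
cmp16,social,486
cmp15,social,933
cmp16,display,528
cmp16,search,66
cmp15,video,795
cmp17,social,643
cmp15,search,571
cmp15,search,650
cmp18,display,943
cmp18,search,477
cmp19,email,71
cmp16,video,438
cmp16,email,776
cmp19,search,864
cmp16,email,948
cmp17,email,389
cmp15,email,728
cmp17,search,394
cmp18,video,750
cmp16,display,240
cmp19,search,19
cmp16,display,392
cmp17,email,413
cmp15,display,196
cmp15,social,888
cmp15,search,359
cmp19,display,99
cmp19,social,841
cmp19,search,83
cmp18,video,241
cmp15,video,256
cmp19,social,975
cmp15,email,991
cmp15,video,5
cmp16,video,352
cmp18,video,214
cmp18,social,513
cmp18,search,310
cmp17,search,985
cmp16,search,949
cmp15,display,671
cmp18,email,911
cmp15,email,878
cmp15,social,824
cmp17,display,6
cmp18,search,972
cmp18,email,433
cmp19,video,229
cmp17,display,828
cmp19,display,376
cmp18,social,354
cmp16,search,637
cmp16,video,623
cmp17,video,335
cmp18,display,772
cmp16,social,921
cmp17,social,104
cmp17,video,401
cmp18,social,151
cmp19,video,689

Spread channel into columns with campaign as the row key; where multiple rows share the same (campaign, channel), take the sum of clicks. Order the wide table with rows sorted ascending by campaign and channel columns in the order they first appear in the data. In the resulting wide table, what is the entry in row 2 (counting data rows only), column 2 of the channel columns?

With rows sorted ascending by campaign, row 2 is campaign=cmp16. channel columns in first-appearance order: social, display, search, email, video; column 2 is display.
Long rows with campaign=cmp16, channel=display: 528 + 240 + 392 = 1160.

1160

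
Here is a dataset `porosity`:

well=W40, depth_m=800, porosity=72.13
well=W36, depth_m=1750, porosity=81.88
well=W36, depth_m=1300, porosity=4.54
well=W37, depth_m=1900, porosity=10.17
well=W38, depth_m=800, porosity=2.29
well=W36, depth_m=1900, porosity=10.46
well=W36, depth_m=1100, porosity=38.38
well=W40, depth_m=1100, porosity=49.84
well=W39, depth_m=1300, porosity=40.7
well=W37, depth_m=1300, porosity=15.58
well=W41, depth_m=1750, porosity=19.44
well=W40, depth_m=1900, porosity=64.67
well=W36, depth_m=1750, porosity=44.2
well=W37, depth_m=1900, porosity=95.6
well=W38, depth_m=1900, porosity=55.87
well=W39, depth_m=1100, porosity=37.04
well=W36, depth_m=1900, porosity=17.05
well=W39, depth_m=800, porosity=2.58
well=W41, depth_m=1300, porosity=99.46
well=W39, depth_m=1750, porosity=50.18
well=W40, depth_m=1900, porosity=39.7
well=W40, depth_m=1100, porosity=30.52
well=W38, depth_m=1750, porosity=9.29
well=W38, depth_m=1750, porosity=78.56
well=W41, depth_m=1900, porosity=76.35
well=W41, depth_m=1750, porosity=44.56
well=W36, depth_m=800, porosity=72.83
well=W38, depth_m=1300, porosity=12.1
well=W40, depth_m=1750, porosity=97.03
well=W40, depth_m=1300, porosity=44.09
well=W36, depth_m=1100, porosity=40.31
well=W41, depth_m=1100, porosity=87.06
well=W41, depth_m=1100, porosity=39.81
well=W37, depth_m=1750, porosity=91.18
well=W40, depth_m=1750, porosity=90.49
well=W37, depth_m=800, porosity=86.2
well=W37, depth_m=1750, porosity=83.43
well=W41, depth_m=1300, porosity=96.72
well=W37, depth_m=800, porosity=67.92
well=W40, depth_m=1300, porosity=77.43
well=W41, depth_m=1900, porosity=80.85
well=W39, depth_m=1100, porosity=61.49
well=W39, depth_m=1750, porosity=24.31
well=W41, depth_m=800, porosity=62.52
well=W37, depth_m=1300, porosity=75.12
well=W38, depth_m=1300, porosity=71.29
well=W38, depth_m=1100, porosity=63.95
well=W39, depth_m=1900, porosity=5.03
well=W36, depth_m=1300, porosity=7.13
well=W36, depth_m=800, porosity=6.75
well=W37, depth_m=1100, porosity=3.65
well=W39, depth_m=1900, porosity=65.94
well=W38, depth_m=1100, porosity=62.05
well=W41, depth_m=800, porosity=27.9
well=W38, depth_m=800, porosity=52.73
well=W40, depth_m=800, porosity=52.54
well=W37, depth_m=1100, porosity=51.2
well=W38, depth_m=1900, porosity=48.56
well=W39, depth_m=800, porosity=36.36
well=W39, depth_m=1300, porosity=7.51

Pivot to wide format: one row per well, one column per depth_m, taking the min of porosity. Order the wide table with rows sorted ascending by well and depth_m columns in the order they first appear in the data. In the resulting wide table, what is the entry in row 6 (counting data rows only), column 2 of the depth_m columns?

19.44

With rows sorted ascending by well, row 6 is well=W41. depth_m columns in first-appearance order: 800, 1750, 1300, 1900, 1100; column 2 is 1750.
Long rows with well=W41, depth_m=1750: min(19.44, 44.56) = 19.44.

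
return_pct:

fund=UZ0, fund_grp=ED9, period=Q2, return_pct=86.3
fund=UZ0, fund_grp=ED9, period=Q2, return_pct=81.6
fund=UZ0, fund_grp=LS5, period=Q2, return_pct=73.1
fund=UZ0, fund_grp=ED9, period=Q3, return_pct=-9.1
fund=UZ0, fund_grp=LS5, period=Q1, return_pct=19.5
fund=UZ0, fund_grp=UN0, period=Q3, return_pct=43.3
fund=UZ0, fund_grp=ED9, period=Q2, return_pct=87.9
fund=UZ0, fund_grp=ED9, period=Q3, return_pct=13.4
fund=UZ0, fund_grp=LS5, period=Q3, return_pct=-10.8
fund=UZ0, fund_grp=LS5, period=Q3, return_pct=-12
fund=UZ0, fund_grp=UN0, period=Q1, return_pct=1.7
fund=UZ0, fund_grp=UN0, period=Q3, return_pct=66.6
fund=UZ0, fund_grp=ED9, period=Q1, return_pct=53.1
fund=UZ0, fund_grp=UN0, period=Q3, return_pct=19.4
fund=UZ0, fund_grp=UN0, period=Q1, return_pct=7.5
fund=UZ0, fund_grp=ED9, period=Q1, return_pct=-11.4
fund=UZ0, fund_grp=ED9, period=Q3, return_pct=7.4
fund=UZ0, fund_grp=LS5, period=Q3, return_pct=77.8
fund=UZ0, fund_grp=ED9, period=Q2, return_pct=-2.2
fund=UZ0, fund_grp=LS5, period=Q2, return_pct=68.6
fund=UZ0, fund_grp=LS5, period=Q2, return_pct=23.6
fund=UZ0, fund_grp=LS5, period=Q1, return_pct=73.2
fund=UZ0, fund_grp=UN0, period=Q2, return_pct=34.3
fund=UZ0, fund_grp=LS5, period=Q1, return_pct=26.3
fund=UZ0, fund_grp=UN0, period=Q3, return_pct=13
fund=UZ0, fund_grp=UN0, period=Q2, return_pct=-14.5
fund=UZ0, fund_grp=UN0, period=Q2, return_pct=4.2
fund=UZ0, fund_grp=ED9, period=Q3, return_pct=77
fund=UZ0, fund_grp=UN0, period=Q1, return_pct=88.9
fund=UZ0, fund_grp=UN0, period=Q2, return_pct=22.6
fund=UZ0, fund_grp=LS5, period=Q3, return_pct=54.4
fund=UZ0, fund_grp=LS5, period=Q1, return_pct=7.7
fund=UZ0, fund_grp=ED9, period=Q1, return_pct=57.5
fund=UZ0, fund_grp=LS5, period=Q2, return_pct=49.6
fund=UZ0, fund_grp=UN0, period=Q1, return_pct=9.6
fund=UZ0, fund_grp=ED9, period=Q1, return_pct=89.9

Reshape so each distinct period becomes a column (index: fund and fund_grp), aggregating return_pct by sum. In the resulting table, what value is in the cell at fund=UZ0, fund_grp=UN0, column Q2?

46.6

Rows with fund=UZ0, fund_grp=UN0 and period=Q2: return_pct values are 34.3, -14.5, 4.2, 22.6.
34.3 + -14.5 + 4.2 + 22.6 = 46.6.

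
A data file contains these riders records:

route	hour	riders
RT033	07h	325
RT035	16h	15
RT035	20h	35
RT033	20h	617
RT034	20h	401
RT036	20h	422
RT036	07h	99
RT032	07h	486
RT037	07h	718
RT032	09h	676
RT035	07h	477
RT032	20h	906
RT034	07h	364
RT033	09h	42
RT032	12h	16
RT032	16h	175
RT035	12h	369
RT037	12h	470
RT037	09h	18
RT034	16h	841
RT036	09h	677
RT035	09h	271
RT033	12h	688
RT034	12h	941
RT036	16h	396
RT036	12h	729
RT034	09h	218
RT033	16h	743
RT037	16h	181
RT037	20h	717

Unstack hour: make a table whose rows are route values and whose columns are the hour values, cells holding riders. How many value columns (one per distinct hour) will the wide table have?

5 distinct hour values: 07h, 09h, 12h, 16h, 20h.

5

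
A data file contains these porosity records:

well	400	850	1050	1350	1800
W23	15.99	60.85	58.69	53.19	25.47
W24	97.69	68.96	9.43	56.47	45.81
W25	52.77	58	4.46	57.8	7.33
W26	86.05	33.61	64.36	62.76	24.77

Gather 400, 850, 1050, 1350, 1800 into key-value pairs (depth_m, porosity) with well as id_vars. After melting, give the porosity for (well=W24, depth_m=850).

68.96

Unpivoting turns each (well, wide-column) pair into one long row.
The wide cell at row W24, column 850 holds 68.96, so the long row (W24, 850) has porosity=68.96.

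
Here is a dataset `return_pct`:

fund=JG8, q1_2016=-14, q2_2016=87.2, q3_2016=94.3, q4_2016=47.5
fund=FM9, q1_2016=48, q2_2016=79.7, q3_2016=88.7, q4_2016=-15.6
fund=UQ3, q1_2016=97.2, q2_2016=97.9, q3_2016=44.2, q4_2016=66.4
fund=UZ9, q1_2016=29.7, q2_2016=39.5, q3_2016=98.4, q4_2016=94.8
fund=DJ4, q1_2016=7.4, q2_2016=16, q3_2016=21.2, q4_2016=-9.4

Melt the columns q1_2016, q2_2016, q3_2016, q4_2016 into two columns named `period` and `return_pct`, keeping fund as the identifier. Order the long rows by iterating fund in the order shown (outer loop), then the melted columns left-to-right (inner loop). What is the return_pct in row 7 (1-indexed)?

20 rows total (5 × 4). Row 7: index ⌊(7-1)/4⌋ = 1 into fund → FM9; (7-1) mod 4 = 2 into the melted columns → q3_2016.
So row 7 is (FM9, q3_2016, 88.7); return_pct = 88.7.

88.7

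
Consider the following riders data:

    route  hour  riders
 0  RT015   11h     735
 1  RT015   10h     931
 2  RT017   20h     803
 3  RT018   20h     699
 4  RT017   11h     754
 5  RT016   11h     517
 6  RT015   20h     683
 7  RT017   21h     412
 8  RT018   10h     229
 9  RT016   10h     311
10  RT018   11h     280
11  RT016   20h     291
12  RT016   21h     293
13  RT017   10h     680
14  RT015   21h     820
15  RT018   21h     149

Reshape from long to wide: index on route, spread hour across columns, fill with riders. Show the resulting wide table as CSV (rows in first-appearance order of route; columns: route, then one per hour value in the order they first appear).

route,11h,10h,20h,21h
RT015,735,931,683,820
RT017,754,680,803,412
RT018,280,229,699,149
RT016,517,311,291,293

Columns: route plus the 4 distinct hour values (11h, 10h, 20h, 21h).
For example, row RT015 column 11h takes riders=735 from the long row (RT015, 11h).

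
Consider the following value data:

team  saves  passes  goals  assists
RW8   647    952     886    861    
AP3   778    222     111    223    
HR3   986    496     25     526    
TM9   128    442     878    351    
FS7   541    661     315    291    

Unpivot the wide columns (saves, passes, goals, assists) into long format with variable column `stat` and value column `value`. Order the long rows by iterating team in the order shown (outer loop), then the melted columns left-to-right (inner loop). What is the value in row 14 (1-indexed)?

20 rows total (5 × 4). Row 14: index ⌊(14-1)/4⌋ = 3 into team → TM9; (14-1) mod 4 = 1 into the melted columns → passes.
So row 14 is (TM9, passes, 442); value = 442.

442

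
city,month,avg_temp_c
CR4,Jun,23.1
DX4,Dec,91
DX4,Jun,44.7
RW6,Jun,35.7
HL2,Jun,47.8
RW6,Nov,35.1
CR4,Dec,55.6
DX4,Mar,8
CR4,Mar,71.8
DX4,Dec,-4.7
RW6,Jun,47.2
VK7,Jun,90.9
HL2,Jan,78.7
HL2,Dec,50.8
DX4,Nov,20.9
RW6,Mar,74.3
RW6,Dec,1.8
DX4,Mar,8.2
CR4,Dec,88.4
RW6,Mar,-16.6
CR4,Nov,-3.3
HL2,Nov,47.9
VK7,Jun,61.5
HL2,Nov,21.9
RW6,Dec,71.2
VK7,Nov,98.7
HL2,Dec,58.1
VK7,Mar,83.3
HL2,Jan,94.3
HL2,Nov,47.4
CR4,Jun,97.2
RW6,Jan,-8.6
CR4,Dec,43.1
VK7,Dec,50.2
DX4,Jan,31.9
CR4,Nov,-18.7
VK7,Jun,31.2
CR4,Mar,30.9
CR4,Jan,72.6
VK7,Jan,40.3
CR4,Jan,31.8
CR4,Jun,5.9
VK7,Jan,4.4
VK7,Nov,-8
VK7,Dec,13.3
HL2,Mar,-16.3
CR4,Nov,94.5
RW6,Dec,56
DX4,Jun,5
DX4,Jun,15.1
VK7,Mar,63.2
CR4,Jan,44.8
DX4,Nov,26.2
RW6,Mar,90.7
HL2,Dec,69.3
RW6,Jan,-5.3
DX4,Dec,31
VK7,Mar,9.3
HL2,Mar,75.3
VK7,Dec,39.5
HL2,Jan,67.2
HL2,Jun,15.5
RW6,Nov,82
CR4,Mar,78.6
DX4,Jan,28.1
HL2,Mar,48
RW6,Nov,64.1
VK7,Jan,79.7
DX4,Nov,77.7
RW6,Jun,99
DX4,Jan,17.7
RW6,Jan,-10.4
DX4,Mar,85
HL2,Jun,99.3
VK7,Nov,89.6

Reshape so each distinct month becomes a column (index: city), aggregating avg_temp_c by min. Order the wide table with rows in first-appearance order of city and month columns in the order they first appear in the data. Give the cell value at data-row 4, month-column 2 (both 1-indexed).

With rows in first-appearance order of city, row 4 is city=HL2. month columns in first-appearance order: Jun, Dec, Nov, Mar, Jan; column 2 is Dec.
Long rows with city=HL2, month=Dec: min(50.8, 58.1, 69.3) = 50.8.

50.8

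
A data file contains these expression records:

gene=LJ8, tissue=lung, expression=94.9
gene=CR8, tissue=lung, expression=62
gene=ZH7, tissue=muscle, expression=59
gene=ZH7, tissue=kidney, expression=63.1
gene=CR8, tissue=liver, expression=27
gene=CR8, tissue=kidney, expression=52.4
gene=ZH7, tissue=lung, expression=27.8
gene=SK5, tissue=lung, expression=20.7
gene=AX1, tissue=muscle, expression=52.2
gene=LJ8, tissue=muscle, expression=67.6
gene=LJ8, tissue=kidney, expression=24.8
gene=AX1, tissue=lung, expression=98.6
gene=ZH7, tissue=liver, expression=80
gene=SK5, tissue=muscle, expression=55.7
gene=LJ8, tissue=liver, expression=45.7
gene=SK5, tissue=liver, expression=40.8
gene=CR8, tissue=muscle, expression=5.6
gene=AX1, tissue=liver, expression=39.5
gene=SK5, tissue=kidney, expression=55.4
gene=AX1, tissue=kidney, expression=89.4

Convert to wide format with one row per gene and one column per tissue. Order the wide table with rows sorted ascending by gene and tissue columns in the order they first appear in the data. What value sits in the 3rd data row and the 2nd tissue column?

With rows sorted ascending by gene, row 3 is gene=LJ8. tissue columns in first-appearance order: lung, muscle, kidney, liver; column 2 is muscle.
Long rows with gene=LJ8, tissue=muscle: expression = 67.6.

67.6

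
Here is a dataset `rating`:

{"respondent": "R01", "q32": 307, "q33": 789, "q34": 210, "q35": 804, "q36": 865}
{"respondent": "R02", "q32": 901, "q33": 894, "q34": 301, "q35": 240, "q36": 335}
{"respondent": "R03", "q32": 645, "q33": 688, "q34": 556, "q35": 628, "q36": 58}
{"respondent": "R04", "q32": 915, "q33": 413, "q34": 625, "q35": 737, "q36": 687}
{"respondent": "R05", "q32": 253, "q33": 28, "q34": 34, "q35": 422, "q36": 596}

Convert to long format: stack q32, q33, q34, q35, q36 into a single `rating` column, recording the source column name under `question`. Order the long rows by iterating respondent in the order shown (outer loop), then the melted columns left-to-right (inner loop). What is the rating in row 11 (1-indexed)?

25 rows total (5 × 5). Row 11: index ⌊(11-1)/5⌋ = 2 into respondent → R03; (11-1) mod 5 = 0 into the melted columns → q32.
So row 11 is (R03, q32, 645); rating = 645.

645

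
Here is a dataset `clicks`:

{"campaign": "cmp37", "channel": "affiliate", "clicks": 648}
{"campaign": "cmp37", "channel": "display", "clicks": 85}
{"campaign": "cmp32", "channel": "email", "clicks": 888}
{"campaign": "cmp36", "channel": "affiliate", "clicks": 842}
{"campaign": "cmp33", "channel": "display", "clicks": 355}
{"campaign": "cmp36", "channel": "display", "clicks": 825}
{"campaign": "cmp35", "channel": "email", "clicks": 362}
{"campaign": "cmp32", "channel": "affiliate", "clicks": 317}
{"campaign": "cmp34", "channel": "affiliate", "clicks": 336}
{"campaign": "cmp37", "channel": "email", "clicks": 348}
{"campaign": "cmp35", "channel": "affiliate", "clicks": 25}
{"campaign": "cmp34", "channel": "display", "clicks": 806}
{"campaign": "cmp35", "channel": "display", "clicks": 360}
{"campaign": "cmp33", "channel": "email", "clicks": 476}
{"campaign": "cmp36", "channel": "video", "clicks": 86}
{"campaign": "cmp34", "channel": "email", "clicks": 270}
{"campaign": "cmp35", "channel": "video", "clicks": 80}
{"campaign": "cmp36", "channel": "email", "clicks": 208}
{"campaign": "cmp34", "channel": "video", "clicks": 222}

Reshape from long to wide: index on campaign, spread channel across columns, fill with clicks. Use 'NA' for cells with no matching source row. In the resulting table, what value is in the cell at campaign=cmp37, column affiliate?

648

The long row with campaign=cmp37, channel=affiliate has clicks=648.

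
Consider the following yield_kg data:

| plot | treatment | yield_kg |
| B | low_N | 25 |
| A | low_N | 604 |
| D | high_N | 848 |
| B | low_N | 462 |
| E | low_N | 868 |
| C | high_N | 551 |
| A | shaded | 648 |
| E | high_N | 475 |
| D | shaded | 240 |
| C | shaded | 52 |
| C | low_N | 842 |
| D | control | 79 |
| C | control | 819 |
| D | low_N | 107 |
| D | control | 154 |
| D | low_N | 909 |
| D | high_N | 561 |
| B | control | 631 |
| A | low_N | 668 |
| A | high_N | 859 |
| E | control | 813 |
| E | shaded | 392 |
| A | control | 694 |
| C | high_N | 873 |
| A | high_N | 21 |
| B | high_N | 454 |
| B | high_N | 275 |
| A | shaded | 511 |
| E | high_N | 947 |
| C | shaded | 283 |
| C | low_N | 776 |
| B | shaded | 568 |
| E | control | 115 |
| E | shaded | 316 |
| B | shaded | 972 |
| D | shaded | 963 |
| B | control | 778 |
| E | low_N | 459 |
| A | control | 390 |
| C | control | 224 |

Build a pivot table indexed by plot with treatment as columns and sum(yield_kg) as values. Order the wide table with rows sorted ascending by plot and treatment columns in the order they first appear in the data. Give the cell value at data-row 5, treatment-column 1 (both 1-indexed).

With rows sorted ascending by plot, row 5 is plot=E. treatment columns in first-appearance order: low_N, high_N, shaded, control; column 1 is low_N.
Long rows with plot=E, treatment=low_N: 868 + 459 = 1327.

1327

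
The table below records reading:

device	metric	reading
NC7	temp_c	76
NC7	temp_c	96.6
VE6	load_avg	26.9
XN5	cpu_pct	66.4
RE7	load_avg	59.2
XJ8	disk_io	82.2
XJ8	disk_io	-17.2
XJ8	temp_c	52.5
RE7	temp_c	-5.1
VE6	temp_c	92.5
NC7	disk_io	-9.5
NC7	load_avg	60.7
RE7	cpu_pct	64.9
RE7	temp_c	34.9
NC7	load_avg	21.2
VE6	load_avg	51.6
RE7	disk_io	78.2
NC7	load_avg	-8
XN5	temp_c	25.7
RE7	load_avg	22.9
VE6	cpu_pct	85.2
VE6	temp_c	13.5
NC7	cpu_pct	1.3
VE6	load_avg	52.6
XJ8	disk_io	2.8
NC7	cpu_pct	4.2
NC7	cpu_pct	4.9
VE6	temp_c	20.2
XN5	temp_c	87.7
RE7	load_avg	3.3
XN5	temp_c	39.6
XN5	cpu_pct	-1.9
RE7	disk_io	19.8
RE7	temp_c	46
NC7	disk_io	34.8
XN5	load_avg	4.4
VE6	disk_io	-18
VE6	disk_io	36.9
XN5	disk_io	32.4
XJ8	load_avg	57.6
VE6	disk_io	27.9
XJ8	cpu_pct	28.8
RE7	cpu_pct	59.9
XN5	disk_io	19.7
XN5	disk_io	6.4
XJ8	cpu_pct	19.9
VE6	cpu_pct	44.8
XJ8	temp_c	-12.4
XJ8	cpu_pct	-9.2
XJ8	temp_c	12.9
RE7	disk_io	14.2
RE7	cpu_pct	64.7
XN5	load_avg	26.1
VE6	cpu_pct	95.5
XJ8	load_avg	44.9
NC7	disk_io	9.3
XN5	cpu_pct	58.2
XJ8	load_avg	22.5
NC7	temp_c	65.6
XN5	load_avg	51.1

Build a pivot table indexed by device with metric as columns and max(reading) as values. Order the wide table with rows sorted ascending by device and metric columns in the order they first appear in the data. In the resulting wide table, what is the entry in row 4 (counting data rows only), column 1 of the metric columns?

52.5

With rows sorted ascending by device, row 4 is device=XJ8. metric columns in first-appearance order: temp_c, load_avg, cpu_pct, disk_io; column 1 is temp_c.
Long rows with device=XJ8, metric=temp_c: max(52.5, -12.4, 12.9) = 52.5.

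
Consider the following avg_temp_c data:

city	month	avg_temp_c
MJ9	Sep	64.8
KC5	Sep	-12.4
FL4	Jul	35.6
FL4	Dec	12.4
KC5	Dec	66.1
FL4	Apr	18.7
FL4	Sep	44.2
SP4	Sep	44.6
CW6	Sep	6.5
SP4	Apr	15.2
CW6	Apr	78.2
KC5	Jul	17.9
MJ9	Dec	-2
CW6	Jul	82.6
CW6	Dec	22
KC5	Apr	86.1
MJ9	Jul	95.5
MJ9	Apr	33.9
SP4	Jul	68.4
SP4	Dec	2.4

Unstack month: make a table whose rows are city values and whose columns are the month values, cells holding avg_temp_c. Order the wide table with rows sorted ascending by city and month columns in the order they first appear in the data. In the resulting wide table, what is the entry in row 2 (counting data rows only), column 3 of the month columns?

12.4

With rows sorted ascending by city, row 2 is city=FL4. month columns in first-appearance order: Sep, Jul, Dec, Apr; column 3 is Dec.
Long rows with city=FL4, month=Dec: avg_temp_c = 12.4.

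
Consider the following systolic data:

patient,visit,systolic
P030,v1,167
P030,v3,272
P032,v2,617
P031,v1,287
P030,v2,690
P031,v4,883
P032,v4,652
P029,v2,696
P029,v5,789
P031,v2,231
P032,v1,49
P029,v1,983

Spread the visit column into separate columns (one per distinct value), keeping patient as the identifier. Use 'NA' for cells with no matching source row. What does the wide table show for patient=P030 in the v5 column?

No long-format row has patient=P030 and visit=v5, so the cell is NA.

NA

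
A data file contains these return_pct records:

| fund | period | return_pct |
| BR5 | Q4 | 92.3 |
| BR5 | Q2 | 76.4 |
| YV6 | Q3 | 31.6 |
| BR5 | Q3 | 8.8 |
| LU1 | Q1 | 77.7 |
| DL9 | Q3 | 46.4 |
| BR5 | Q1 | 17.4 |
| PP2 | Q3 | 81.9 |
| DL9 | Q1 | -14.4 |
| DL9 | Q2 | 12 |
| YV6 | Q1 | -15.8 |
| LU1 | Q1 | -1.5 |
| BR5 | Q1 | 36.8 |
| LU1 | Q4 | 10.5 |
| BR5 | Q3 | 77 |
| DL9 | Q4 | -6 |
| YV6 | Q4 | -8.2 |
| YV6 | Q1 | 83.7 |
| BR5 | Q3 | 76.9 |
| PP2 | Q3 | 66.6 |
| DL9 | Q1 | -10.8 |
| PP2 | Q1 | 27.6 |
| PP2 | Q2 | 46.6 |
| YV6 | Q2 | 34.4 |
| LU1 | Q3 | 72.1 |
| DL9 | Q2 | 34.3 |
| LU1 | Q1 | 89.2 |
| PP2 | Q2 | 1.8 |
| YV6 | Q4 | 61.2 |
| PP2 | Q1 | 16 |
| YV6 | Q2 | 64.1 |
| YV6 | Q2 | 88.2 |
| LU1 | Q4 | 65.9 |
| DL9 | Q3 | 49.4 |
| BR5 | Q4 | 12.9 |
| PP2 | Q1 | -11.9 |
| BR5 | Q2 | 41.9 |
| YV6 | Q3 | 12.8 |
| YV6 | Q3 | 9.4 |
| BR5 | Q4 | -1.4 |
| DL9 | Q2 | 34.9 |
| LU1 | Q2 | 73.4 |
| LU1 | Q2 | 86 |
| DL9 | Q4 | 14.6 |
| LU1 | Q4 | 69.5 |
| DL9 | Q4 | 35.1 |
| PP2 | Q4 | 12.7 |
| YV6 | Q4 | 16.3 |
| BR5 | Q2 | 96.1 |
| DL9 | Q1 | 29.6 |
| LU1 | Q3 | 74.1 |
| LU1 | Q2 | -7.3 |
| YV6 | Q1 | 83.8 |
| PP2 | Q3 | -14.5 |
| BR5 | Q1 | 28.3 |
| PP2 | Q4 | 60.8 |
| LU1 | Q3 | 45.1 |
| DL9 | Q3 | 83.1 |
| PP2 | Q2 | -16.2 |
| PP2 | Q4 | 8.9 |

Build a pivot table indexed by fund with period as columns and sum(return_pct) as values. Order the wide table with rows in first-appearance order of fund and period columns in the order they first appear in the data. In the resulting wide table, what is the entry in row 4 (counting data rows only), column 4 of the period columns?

4.4

With rows in first-appearance order of fund, row 4 is fund=DL9. period columns in first-appearance order: Q4, Q2, Q3, Q1; column 4 is Q1.
Long rows with fund=DL9, period=Q1: -14.4 + -10.8 + 29.6 = 4.4.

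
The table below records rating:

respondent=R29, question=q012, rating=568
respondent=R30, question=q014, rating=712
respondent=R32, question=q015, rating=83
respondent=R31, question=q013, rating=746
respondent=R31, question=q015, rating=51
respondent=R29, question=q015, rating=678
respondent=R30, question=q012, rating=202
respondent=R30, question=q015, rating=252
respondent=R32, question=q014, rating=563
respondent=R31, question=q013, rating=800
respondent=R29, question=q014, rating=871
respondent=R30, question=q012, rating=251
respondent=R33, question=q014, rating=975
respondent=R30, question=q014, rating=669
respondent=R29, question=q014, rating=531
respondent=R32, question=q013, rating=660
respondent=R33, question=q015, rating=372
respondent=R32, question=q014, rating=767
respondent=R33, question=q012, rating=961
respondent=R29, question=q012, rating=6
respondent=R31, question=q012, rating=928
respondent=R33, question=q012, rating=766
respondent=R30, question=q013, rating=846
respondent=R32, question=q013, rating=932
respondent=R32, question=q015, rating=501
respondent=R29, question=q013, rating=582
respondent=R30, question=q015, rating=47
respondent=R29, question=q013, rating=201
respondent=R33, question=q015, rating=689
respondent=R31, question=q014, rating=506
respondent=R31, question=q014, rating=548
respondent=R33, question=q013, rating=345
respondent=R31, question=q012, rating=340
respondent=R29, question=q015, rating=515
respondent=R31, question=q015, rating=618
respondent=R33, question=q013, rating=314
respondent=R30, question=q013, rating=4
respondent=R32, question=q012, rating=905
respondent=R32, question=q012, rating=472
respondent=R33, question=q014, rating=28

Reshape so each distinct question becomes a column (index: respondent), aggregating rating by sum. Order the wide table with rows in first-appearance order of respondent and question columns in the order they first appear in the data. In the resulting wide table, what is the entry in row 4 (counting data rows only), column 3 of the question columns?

With rows in first-appearance order of respondent, row 4 is respondent=R31. question columns in first-appearance order: q012, q014, q015, q013; column 3 is q015.
Long rows with respondent=R31, question=q015: 51 + 618 = 669.

669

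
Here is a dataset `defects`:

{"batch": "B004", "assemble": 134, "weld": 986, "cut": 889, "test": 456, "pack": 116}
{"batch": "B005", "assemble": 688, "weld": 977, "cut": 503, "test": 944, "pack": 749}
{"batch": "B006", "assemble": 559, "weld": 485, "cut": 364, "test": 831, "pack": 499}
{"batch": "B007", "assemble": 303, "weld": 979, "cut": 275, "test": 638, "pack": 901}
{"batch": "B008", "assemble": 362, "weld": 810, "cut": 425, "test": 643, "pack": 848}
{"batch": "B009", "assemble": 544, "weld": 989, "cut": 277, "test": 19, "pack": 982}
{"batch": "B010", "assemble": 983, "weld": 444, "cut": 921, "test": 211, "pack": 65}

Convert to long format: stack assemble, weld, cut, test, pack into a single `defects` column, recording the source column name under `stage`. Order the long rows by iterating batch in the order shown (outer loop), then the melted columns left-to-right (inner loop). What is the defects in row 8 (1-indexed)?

35 rows total (7 × 5). Row 8: index ⌊(8-1)/5⌋ = 1 into batch → B005; (8-1) mod 5 = 2 into the melted columns → cut.
So row 8 is (B005, cut, 503); defects = 503.

503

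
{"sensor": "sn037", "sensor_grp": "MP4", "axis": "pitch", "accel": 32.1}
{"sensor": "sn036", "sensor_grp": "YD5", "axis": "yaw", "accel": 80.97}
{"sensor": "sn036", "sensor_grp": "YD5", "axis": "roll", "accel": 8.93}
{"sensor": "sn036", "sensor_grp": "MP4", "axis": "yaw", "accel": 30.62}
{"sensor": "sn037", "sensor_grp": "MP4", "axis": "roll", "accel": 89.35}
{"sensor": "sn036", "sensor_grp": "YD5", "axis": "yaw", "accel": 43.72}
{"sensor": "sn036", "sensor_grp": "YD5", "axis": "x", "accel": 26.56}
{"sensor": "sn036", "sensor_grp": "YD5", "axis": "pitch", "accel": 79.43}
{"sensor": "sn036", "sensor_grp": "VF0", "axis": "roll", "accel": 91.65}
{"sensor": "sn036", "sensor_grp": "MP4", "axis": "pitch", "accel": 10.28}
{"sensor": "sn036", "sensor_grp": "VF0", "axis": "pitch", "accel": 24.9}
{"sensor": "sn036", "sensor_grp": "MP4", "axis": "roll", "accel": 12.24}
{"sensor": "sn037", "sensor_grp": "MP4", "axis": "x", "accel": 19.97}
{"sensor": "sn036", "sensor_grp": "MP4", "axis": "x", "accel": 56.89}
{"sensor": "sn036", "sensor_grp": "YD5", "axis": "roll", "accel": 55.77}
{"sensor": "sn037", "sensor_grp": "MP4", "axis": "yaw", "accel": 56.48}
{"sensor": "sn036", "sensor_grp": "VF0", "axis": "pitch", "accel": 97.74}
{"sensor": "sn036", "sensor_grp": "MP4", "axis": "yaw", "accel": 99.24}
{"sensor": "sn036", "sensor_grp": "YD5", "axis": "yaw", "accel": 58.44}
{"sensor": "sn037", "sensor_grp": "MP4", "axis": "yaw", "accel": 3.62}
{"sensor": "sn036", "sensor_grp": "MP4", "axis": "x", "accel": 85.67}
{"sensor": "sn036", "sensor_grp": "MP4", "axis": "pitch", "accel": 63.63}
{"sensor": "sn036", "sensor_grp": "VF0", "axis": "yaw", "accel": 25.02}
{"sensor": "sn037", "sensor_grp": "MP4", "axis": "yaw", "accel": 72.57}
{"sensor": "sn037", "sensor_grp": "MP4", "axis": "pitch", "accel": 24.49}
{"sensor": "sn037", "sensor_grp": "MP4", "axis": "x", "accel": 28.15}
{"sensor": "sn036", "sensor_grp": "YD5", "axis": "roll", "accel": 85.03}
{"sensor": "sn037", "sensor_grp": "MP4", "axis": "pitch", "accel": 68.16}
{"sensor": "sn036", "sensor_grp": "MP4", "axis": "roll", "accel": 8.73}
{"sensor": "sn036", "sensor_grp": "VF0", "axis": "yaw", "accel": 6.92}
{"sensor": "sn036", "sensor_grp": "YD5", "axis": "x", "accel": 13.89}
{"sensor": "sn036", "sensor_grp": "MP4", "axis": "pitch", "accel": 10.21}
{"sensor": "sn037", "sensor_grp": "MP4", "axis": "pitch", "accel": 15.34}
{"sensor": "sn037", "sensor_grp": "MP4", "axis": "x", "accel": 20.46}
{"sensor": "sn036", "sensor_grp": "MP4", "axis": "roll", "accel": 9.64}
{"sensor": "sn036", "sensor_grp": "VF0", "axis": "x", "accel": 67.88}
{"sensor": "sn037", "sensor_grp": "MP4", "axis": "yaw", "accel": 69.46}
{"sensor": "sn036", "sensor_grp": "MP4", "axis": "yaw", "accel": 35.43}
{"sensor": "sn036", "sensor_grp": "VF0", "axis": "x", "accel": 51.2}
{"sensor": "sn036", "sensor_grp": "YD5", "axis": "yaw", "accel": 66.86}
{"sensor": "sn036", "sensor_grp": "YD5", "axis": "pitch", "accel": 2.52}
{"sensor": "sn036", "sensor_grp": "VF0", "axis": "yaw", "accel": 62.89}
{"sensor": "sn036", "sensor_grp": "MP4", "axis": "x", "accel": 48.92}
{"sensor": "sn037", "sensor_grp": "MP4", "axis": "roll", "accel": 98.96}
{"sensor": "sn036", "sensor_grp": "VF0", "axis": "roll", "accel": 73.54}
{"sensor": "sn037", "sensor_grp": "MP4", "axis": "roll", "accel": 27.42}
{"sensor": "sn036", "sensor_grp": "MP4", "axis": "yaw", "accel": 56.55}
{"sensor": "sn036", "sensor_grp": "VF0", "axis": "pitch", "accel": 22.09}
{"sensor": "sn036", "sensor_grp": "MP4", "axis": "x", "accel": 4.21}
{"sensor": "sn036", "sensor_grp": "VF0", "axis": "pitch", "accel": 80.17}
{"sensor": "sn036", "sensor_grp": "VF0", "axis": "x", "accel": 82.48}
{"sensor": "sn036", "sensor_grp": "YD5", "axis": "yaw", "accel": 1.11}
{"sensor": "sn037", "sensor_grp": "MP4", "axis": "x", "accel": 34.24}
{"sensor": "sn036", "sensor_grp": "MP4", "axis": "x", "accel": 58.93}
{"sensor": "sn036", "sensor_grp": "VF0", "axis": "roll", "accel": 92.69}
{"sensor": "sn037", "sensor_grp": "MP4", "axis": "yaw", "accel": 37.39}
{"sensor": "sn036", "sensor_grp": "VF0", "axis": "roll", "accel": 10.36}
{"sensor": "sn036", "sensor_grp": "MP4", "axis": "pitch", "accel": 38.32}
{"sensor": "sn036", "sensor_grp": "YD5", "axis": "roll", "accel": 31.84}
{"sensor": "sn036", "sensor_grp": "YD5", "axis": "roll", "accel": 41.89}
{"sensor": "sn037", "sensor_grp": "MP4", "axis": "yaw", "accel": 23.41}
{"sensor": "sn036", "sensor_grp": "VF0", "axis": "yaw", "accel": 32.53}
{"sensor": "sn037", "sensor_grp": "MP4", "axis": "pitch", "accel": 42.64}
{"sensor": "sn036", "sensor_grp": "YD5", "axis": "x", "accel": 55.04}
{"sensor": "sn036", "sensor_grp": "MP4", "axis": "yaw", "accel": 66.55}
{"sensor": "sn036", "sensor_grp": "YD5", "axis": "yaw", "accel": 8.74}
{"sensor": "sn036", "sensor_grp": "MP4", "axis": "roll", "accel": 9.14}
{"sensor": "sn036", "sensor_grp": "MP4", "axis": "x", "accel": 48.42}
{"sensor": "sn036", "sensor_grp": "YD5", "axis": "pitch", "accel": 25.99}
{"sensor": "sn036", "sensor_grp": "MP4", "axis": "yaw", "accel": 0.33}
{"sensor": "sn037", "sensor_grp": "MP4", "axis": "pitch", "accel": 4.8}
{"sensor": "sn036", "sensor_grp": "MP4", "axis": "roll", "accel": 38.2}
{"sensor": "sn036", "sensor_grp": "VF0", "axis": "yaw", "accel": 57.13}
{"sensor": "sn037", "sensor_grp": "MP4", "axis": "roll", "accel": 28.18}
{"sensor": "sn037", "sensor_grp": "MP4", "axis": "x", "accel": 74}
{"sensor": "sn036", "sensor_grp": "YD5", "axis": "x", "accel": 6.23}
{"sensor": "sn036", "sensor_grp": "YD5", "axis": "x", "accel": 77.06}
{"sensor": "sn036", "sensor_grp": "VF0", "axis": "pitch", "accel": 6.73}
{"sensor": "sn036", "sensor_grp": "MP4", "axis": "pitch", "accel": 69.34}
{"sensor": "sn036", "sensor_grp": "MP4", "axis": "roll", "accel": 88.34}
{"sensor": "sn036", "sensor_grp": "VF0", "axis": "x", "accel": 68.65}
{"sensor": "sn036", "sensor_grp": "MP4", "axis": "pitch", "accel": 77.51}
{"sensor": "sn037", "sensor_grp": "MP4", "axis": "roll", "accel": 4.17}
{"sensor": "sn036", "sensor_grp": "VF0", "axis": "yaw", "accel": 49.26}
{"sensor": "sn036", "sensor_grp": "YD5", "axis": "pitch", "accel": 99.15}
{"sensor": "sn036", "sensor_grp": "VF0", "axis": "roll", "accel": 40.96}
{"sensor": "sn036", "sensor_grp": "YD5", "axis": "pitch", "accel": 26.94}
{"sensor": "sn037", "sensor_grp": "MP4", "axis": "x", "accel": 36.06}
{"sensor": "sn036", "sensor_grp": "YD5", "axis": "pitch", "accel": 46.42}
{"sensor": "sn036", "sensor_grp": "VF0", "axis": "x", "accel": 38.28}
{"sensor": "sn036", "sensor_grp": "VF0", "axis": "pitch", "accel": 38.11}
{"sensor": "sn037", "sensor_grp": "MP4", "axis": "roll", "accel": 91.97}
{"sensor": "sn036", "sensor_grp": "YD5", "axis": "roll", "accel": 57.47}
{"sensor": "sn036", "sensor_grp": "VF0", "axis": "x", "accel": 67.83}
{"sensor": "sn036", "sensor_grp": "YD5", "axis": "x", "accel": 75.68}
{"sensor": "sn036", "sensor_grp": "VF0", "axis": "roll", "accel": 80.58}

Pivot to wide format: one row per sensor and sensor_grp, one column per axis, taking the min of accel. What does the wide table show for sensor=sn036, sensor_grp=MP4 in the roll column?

8.73

Rows with sensor=sn036, sensor_grp=MP4 and axis=roll: accel values are 12.24, 8.73, 9.64, 9.14, 38.2, 88.34.
min(12.24, 8.73, 9.64, 9.14, 38.2, 88.34) = 8.73.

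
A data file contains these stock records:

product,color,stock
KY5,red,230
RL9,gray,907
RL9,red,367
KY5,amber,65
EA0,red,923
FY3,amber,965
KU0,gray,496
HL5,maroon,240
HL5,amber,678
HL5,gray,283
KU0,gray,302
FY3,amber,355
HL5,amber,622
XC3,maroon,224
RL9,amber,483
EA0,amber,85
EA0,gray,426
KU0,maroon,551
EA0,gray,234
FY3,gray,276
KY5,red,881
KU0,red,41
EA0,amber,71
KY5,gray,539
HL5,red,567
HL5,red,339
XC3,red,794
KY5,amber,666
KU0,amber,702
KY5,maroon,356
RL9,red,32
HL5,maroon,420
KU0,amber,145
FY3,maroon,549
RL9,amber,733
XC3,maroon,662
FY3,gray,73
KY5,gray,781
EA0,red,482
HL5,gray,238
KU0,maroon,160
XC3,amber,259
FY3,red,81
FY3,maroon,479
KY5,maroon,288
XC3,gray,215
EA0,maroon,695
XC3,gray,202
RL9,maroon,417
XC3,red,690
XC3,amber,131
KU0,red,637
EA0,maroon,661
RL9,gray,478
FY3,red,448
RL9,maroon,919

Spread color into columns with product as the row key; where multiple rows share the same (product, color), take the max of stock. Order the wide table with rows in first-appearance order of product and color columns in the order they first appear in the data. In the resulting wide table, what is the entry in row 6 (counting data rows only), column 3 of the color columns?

678

With rows in first-appearance order of product, row 6 is product=HL5. color columns in first-appearance order: red, gray, amber, maroon; column 3 is amber.
Long rows with product=HL5, color=amber: max(678, 622) = 678.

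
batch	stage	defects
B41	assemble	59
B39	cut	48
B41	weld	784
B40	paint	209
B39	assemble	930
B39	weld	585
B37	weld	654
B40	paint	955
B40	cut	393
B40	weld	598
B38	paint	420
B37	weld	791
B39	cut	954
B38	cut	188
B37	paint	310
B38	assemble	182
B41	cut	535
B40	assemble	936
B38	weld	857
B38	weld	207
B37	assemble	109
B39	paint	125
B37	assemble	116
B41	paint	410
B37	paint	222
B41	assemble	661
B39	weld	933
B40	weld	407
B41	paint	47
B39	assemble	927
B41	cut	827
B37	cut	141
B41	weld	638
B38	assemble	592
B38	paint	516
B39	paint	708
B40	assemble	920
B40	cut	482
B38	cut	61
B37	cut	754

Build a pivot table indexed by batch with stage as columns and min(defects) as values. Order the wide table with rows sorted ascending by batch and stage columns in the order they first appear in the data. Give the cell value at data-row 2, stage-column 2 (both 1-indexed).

61

With rows sorted ascending by batch, row 2 is batch=B38. stage columns in first-appearance order: assemble, cut, weld, paint; column 2 is cut.
Long rows with batch=B38, stage=cut: min(188, 61) = 61.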